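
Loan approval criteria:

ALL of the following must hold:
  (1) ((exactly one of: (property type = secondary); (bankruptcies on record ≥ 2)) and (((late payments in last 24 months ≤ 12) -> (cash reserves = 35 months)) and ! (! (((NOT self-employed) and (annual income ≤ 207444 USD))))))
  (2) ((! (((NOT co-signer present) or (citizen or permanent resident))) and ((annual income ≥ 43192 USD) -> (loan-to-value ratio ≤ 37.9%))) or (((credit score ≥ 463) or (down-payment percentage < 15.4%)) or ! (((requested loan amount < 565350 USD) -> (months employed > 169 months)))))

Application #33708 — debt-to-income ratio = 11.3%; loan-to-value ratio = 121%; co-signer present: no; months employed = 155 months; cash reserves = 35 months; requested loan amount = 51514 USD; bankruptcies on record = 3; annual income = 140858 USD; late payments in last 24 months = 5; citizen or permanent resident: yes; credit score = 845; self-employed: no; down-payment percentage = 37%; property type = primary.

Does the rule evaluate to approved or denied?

Approved

Atomic conditions:
  property type = secondary: primary == secondary is false
  bankruptcies on record ≥ 2: 3 ≥ 2 is true
  late payments in last 24 months ≤ 12: 5 ≤ 12 is true
  cash reserves = 35 months: 35 == 35 is true
  NOT self-employed: no → true
  annual income ≤ 207444 USD: 140858 ≤ 207444 is true
  NOT co-signer present: no → true
  citizen or permanent resident: yes → true
  annual income ≥ 43192 USD: 140858 ≥ 43192 is true
  loan-to-value ratio ≤ 37.9%: 121 ≤ 37.9 is false
  credit score ≥ 463: 845 ≥ 463 is true
  down-payment percentage < 15.4%: 37 < 15.4 is false
  requested loan amount < 565350 USD: 51514 < 565350 is true
  months employed > 169 months: 155 > 169 is false
Combine:
[1.1] exactly-one(false, true) = true
[1.2.1] true → true = true
[1.2.2.1.1] true AND true = true
[1.2.2.1] NOT true = false
[1.2.2] NOT false = true
[1.2] true AND true = true
[1] true AND true = true
[2.1.1.1] true OR true = true
[2.1.1] NOT true = false
[2.1.2] true → false = false
[2.1] false AND false = false
[2.2.1] true OR false = true
[2.2.2.1] true → false = false
[2.2.2] NOT false = true
[2.2] true OR true = true
[2] false OR true = true
[root] true AND true = true
Overall: true → approved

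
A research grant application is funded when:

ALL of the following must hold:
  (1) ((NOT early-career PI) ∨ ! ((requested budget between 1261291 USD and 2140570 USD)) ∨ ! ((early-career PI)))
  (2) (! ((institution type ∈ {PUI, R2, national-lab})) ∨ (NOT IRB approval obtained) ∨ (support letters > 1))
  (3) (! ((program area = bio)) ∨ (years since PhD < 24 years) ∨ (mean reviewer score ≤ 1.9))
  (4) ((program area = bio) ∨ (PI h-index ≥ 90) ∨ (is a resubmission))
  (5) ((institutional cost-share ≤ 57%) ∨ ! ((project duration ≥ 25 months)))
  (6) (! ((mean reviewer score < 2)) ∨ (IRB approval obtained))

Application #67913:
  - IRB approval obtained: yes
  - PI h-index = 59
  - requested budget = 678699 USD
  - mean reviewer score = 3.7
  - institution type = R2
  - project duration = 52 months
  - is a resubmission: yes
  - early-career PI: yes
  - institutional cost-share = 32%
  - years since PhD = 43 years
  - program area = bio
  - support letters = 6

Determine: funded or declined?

Declined

Atomic conditions:
  NOT early-career PI: yes → false
  requested budget between 1261291 USD and 2140570 USD: 678699 in [1261291, 2140570] is false
  early-career PI: yes → true
  institution type ∈ {PUI, R2, national-lab}: R2 is in the set → true
  NOT IRB approval obtained: yes → false
  support letters > 1: 6 > 1 is true
  program area = bio: bio == bio is true
  years since PhD < 24 years: 43 < 24 is false
  mean reviewer score ≤ 1.9: 3.7 ≤ 1.9 is false
  PI h-index ≥ 90: 59 ≥ 90 is false
  is a resubmission: yes → true
  institutional cost-share ≤ 57%: 32 ≤ 57 is true
  project duration ≥ 25 months: 52 ≥ 25 is true
  mean reviewer score < 2: 3.7 < 2 is false
  IRB approval obtained: yes → true
Combine:
[1.2] NOT false = true
[1.3] NOT true = false
[1] false OR true OR false = true
[2.1] NOT true = false
[2] false OR false OR true = true
[3.1] NOT true = false
[3] false OR false OR false = false
[4] true OR false OR true = true
[5.2] NOT true = false
[5] true OR false = true
[6.1] NOT false = true
[6] true OR true = true
[root] true AND true AND false AND true AND true AND true = false
Overall: false → declined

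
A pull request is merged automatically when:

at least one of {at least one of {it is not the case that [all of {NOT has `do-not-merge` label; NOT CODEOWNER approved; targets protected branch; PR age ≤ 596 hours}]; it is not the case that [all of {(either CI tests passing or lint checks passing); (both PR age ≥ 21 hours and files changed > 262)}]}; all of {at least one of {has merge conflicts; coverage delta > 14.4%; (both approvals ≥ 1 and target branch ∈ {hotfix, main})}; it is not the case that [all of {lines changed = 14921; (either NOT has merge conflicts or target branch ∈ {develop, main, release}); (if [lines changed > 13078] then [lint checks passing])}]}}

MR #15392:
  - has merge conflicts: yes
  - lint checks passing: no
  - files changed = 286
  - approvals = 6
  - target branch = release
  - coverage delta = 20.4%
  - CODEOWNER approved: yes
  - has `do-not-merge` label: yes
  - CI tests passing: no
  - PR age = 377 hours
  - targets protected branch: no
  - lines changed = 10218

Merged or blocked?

Atomic conditions:
  NOT has `do-not-merge` label: yes → false
  NOT CODEOWNER approved: yes → false
  targets protected branch: no → false
  PR age ≤ 596 hours: 377 ≤ 596 is true
  CI tests passing: no → false
  lint checks passing: no → false
  PR age ≥ 21 hours: 377 ≥ 21 is true
  files changed > 262: 286 > 262 is true
  has merge conflicts: yes → true
  coverage delta > 14.4%: 20.4 > 14.4 is true
  approvals ≥ 1: 6 ≥ 1 is true
  target branch ∈ {hotfix, main}: release is not in the set → false
  lines changed = 14921: 10218 == 14921 is false
  NOT has merge conflicts: yes → false
  target branch ∈ {develop, main, release}: release is in the set → true
  lines changed > 13078: 10218 > 13078 is false
Combine:
[1.1.1] false AND false AND false AND true = false
[1.1] NOT false = true
[1.2.1.1] false OR false = false
[1.2.1.2] true AND true = true
[1.2.1] false AND true = false
[1.2] NOT false = true
[1] true OR true = true
[2.1.3] true AND false = false
[2.1] true OR true OR false = true
[2.2.1.2] false OR true = true
[2.2.1.3] false → false (antecedent false ⇒ implication holds) = true
[2.2.1] false AND true AND true = false
[2.2] NOT false = true
[2] true AND true = true
[root] true OR true = true
Overall: true → merged

Merged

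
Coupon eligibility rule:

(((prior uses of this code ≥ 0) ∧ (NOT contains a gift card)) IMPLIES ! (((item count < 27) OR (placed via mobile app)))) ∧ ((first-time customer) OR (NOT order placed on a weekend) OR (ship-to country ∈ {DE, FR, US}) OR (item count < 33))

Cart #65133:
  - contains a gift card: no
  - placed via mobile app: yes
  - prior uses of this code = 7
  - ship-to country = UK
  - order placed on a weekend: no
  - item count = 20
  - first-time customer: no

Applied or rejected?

Rejected

Atomic conditions:
  prior uses of this code ≥ 0: 7 ≥ 0 is true
  NOT contains a gift card: no → true
  item count < 27: 20 < 27 is true
  placed via mobile app: yes → true
  first-time customer: no → false
  NOT order placed on a weekend: no → true
  ship-to country ∈ {DE, FR, US}: UK is not in the set → false
  item count < 33: 20 < 33 is true
Combine:
[1.1] true AND true = true
[1.2.1] true OR true = true
[1.2] NOT true = false
[1] true → false = false
[2] false OR true OR false OR true = true
[root] false AND true = false
Overall: false → rejected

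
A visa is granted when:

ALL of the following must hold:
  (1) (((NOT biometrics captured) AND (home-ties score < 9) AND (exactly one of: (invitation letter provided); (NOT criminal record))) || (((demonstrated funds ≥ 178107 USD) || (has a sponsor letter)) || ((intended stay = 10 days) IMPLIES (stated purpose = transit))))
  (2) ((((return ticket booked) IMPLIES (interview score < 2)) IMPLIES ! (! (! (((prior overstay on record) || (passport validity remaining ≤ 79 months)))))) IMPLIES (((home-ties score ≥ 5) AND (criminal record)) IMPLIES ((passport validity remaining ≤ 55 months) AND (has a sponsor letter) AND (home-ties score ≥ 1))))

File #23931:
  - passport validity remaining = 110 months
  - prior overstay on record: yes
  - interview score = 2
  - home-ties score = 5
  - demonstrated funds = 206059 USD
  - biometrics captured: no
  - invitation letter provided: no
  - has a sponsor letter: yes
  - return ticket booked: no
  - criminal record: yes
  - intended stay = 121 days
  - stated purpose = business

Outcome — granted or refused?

Granted

Atomic conditions:
  NOT biometrics captured: no → true
  home-ties score < 9: 5 < 9 is true
  invitation letter provided: no → false
  NOT criminal record: yes → false
  demonstrated funds ≥ 178107 USD: 206059 ≥ 178107 is true
  has a sponsor letter: yes → true
  intended stay = 10 days: 121 == 10 is false
  stated purpose = transit: business == transit is false
  return ticket booked: no → false
  interview score < 2: 2 < 2 is false
  prior overstay on record: yes → true
  passport validity remaining ≤ 79 months: 110 ≤ 79 is false
  home-ties score ≥ 5: 5 ≥ 5 is true
  criminal record: yes → true
  passport validity remaining ≤ 55 months: 110 ≤ 55 is false
  home-ties score ≥ 1: 5 ≥ 1 is true
Combine:
[1.1.3] exactly-one(false, false) = false
[1.1] true AND true AND false = false
[1.2.1] true OR true = true
[1.2.2] false → false (antecedent false ⇒ implication holds) = true
[1.2] true OR true = true
[1] false OR true = true
[2.1.1] false → false (antecedent false ⇒ implication holds) = true
[2.1.2.1.1.1] true OR false = true
[2.1.2.1.1] NOT true = false
[2.1.2.1] NOT false = true
[2.1.2] NOT true = false
[2.1] true → false = false
[2.2.1] true AND true = true
[2.2.2] false AND true AND true = false
[2.2] true → false = false
[2] false → false (antecedent false ⇒ implication holds) = true
[root] true AND true = true
Overall: true → granted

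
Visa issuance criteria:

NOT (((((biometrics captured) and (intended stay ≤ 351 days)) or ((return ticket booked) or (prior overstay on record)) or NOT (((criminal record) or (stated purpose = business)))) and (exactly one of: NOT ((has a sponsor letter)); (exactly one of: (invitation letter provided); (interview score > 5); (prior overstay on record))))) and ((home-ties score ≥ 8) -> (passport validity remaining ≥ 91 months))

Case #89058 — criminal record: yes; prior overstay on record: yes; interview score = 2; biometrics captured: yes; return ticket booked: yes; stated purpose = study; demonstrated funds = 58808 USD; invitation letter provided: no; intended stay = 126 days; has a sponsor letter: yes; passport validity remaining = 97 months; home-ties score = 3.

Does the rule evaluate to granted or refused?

Atomic conditions:
  biometrics captured: yes → true
  intended stay ≤ 351 days: 126 ≤ 351 is true
  return ticket booked: yes → true
  prior overstay on record: yes → true
  criminal record: yes → true
  stated purpose = business: study == business is false
  has a sponsor letter: yes → true
  invitation letter provided: no → false
  interview score > 5: 2 > 5 is false
  home-ties score ≥ 8: 3 ≥ 8 is false
  passport validity remaining ≥ 91 months: 97 ≥ 91 is true
Combine:
[1.1.1.1] true AND true = true
[1.1.1.2] true OR true = true
[1.1.1.3.1] true OR false = true
[1.1.1.3] NOT true = false
[1.1.1] true OR true OR false = true
[1.1.2.1] NOT true = false
[1.1.2.2] exactly-one(false, false, true) = true
[1.1.2] exactly-one(false, true) = true
[1.1] true AND true = true
[1] NOT true = false
[2] false → true (antecedent false ⇒ implication holds) = true
[root] false AND true = false
Overall: false → refused

Refused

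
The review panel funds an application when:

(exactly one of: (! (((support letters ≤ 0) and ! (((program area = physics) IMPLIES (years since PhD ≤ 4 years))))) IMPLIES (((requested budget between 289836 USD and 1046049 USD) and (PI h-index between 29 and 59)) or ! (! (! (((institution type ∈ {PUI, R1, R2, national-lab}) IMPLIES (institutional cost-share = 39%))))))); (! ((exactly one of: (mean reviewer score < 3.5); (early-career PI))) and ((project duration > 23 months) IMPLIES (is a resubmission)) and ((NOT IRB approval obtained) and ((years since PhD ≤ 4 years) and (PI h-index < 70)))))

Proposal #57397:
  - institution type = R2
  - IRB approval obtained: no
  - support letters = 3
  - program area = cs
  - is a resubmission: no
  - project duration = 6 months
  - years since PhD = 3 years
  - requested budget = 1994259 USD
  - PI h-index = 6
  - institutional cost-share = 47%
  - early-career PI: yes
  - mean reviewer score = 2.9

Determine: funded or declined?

Atomic conditions:
  support letters ≤ 0: 3 ≤ 0 is false
  program area = physics: cs == physics is false
  years since PhD ≤ 4 years: 3 ≤ 4 is true
  requested budget between 289836 USD and 1046049 USD: 1994259 in [289836, 1046049] is false
  PI h-index between 29 and 59: 6 in [29, 59] is false
  institution type ∈ {PUI, R1, R2, national-lab}: R2 is in the set → true
  institutional cost-share = 39%: 47 == 39 is false
  mean reviewer score < 3.5: 2.9 < 3.5 is true
  early-career PI: yes → true
  project duration > 23 months: 6 > 23 is false
  is a resubmission: no → false
  NOT IRB approval obtained: no → true
  PI h-index < 70: 6 < 70 is true
Combine:
[1.1.1.2.1] false → true (antecedent false ⇒ implication holds) = true
[1.1.1.2] NOT true = false
[1.1.1] false AND false = false
[1.1] NOT false = true
[1.2.1] false AND false = false
[1.2.2.1.1.1] true → false = false
[1.2.2.1.1] NOT false = true
[1.2.2.1] NOT true = false
[1.2.2] NOT false = true
[1.2] false OR true = true
[1] true → true = true
[2.1.1] exactly-one(true, true) = false
[2.1] NOT false = true
[2.2] false → false (antecedent false ⇒ implication holds) = true
[2.3.2] true AND true = true
[2.3] true AND true = true
[2] true AND true AND true = true
[root] exactly-one(true, true) = false
Overall: false → declined

Declined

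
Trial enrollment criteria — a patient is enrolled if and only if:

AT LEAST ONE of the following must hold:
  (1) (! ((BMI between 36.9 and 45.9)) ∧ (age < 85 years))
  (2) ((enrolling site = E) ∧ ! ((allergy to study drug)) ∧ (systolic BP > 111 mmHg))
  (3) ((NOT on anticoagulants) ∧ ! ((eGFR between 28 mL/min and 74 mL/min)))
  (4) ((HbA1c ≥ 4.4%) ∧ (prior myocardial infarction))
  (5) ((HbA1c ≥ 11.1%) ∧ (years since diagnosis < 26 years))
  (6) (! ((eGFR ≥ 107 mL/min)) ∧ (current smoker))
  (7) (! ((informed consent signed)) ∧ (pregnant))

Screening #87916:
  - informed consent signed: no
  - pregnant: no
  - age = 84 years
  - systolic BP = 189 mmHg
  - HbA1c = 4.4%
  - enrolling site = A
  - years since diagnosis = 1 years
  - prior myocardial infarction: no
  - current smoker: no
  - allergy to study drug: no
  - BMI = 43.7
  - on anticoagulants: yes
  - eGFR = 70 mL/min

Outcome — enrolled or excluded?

Excluded

Atomic conditions:
  BMI between 36.9 and 45.9: 43.7 in [36.9, 45.9] is true
  age < 85 years: 84 < 85 is true
  enrolling site = E: A == E is false
  allergy to study drug: no → false
  systolic BP > 111 mmHg: 189 > 111 is true
  NOT on anticoagulants: yes → false
  eGFR between 28 mL/min and 74 mL/min: 70 in [28, 74] is true
  HbA1c ≥ 4.4%: 4.4 ≥ 4.4 is true
  prior myocardial infarction: no → false
  HbA1c ≥ 11.1%: 4.4 ≥ 11.1 is false
  years since diagnosis < 26 years: 1 < 26 is true
  eGFR ≥ 107 mL/min: 70 ≥ 107 is false
  current smoker: no → false
  informed consent signed: no → false
  pregnant: no → false
Combine:
[1.1] NOT true = false
[1] false AND true = false
[2.2] NOT false = true
[2] false AND true AND true = false
[3.2] NOT true = false
[3] false AND false = false
[4] true AND false = false
[5] false AND true = false
[6.1] NOT false = true
[6] true AND false = false
[7.1] NOT false = true
[7] true AND false = false
[root] false OR false OR false OR false OR false OR false OR false = false
Overall: false → excluded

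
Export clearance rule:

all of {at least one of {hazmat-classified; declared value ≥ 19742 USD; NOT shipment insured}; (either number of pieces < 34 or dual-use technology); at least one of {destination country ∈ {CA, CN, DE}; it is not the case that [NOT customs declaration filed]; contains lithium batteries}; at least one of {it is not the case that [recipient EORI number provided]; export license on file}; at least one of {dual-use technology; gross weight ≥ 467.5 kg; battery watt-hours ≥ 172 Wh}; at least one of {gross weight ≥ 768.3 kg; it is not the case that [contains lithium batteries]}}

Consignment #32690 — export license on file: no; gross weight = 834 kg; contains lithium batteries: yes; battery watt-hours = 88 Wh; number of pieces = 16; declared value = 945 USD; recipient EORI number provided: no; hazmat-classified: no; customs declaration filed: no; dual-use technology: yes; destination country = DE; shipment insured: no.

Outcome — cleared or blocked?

Cleared

Atomic conditions:
  hazmat-classified: no → false
  declared value ≥ 19742 USD: 945 ≥ 19742 is false
  NOT shipment insured: no → true
  number of pieces < 34: 16 < 34 is true
  dual-use technology: yes → true
  destination country ∈ {CA, CN, DE}: DE is in the set → true
  NOT customs declaration filed: no → true
  contains lithium batteries: yes → true
  recipient EORI number provided: no → false
  export license on file: no → false
  gross weight ≥ 467.5 kg: 834 ≥ 467.5 is true
  battery watt-hours ≥ 172 Wh: 88 ≥ 172 is false
  gross weight ≥ 768.3 kg: 834 ≥ 768.3 is true
Combine:
[1] false OR false OR true = true
[2] true OR true = true
[3.2] NOT true = false
[3] true OR false OR true = true
[4.1] NOT false = true
[4] true OR false = true
[5] true OR true OR false = true
[6.2] NOT true = false
[6] true OR false = true
[root] true AND true AND true AND true AND true AND true = true
Overall: true → cleared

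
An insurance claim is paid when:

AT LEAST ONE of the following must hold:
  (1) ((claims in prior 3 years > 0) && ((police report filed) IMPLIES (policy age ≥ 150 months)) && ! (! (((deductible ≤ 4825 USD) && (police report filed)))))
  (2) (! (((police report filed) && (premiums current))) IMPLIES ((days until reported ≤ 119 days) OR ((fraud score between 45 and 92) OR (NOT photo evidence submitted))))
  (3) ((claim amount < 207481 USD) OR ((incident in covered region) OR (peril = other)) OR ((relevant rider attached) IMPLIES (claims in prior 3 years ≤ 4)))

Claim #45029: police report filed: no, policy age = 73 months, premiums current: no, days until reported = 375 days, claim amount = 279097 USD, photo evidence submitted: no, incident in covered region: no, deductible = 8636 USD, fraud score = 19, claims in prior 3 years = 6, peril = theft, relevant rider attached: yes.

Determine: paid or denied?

Paid

Atomic conditions:
  claims in prior 3 years > 0: 6 > 0 is true
  police report filed: no → false
  policy age ≥ 150 months: 73 ≥ 150 is false
  deductible ≤ 4825 USD: 8636 ≤ 4825 is false
  premiums current: no → false
  days until reported ≤ 119 days: 375 ≤ 119 is false
  fraud score between 45 and 92: 19 in [45, 92] is false
  NOT photo evidence submitted: no → true
  claim amount < 207481 USD: 279097 < 207481 is false
  incident in covered region: no → false
  peril = other: theft == other is false
  relevant rider attached: yes → true
  claims in prior 3 years ≤ 4: 6 ≤ 4 is false
Combine:
[1.2] false → false (antecedent false ⇒ implication holds) = true
[1.3.1.1] false AND false = false
[1.3.1] NOT false = true
[1.3] NOT true = false
[1] true AND true AND false = false
[2.1.1] false AND false = false
[2.1] NOT false = true
[2.2.2] false OR true = true
[2.2] false OR true = true
[2] true → true = true
[3.2] false OR false = false
[3.3] true → false = false
[3] false OR false OR false = false
[root] false OR true OR false = true
Overall: true → paid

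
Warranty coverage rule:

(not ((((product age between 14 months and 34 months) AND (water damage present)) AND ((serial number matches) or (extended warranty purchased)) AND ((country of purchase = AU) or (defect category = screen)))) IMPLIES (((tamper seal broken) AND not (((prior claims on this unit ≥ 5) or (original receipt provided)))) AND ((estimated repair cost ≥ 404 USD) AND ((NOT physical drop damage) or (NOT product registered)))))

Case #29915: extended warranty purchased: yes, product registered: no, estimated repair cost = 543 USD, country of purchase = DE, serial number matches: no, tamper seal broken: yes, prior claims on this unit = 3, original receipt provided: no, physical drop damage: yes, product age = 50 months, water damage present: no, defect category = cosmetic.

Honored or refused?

Atomic conditions:
  product age between 14 months and 34 months: 50 in [14, 34] is false
  water damage present: no → false
  serial number matches: no → false
  extended warranty purchased: yes → true
  country of purchase = AU: DE == AU is false
  defect category = screen: cosmetic == screen is false
  tamper seal broken: yes → true
  prior claims on this unit ≥ 5: 3 ≥ 5 is false
  original receipt provided: no → false
  estimated repair cost ≥ 404 USD: 543 ≥ 404 is true
  NOT physical drop damage: yes → false
  NOT product registered: no → true
Combine:
[1.1.1] false AND false = false
[1.1.2] false OR true = true
[1.1.3] false OR false = false
[1.1] false AND true AND false = false
[1] NOT false = true
[2.1.2.1] false OR false = false
[2.1.2] NOT false = true
[2.1] true AND true = true
[2.2.2] false OR true = true
[2.2] true AND true = true
[2] true AND true = true
[root] true → true = true
Overall: true → honored

Honored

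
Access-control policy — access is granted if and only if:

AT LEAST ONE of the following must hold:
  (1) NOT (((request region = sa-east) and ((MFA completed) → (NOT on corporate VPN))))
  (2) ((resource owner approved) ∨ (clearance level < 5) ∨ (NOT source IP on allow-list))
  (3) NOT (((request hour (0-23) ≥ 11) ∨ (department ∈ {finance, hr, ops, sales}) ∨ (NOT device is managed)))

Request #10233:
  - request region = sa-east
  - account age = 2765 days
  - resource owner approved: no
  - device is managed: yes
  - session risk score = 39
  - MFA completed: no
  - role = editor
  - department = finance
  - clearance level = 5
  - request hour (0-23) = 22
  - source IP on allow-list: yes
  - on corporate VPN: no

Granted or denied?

Denied

Atomic conditions:
  request region = sa-east: sa-east == sa-east is true
  MFA completed: no → false
  NOT on corporate VPN: no → true
  resource owner approved: no → false
  clearance level < 5: 5 < 5 is false
  NOT source IP on allow-list: yes → false
  request hour (0-23) ≥ 11: 22 ≥ 11 is true
  department ∈ {finance, hr, ops, sales}: finance is in the set → true
  NOT device is managed: yes → false
Combine:
[1.1.2] false → true (antecedent false ⇒ implication holds) = true
[1.1] true AND true = true
[1] NOT true = false
[2] false OR false OR false = false
[3.1] true OR true OR false = true
[3] NOT true = false
[root] false OR false OR false = false
Overall: false → denied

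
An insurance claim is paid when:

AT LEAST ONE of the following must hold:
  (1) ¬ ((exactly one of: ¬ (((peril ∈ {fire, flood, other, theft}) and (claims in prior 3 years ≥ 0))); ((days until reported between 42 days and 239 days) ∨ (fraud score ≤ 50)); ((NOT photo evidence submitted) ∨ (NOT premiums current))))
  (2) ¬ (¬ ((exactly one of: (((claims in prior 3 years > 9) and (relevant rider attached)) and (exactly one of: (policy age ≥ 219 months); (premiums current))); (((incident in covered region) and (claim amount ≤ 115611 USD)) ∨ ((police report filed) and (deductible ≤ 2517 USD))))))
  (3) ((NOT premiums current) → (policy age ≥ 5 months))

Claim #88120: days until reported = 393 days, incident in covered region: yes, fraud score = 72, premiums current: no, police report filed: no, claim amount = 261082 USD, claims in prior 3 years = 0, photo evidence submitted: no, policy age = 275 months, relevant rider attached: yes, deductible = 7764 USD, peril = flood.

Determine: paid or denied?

Atomic conditions:
  peril ∈ {fire, flood, other, theft}: flood is in the set → true
  claims in prior 3 years ≥ 0: 0 ≥ 0 is true
  days until reported between 42 days and 239 days: 393 in [42, 239] is false
  fraud score ≤ 50: 72 ≤ 50 is false
  NOT photo evidence submitted: no → true
  NOT premiums current: no → true
  claims in prior 3 years > 9: 0 > 9 is false
  relevant rider attached: yes → true
  policy age ≥ 219 months: 275 ≥ 219 is true
  premiums current: no → false
  incident in covered region: yes → true
  claim amount ≤ 115611 USD: 261082 ≤ 115611 is false
  police report filed: no → false
  deductible ≤ 2517 USD: 7764 ≤ 2517 is false
  policy age ≥ 5 months: 275 ≥ 5 is true
Combine:
[1.1.1.1] true AND true = true
[1.1.1] NOT true = false
[1.1.2] false OR false = false
[1.1.3] true OR true = true
[1.1] exactly-one(false, false, true) = true
[1] NOT true = false
[2.1.1.1.1] false AND true = false
[2.1.1.1.2] exactly-one(true, false) = true
[2.1.1.1] false AND true = false
[2.1.1.2.1] true AND false = false
[2.1.1.2.2] false AND false = false
[2.1.1.2] false OR false = false
[2.1.1] exactly-one(false, false) = false
[2.1] NOT false = true
[2] NOT true = false
[3] true → true = true
[root] false OR false OR true = true
Overall: true → paid

Paid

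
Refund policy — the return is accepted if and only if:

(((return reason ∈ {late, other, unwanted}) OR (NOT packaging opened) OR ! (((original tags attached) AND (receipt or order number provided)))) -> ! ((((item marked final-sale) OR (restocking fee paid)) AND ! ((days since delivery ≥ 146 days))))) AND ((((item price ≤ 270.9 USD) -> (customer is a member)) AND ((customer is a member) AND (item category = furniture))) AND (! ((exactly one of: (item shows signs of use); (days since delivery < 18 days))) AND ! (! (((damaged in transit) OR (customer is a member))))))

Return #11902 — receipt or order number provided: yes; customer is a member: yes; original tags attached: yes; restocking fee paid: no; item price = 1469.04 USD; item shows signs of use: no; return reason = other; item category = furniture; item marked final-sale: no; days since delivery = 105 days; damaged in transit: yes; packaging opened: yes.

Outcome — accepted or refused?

Atomic conditions:
  return reason ∈ {late, other, unwanted}: other is in the set → true
  NOT packaging opened: yes → false
  original tags attached: yes → true
  receipt or order number provided: yes → true
  item marked final-sale: no → false
  restocking fee paid: no → false
  days since delivery ≥ 146 days: 105 ≥ 146 is false
  item price ≤ 270.9 USD: 1469.04 ≤ 270.9 is false
  customer is a member: yes → true
  item category = furniture: furniture == furniture is true
  item shows signs of use: no → false
  days since delivery < 18 days: 105 < 18 is false
  damaged in transit: yes → true
Combine:
[1.1.3.1] true AND true = true
[1.1.3] NOT true = false
[1.1] true OR false OR false = true
[1.2.1.1] false OR false = false
[1.2.1.2] NOT false = true
[1.2.1] false AND true = false
[1.2] NOT false = true
[1] true → true = true
[2.1.1] false → true (antecedent false ⇒ implication holds) = true
[2.1.2] true AND true = true
[2.1] true AND true = true
[2.2.1.1] exactly-one(false, false) = false
[2.2.1] NOT false = true
[2.2.2.1.1] true OR true = true
[2.2.2.1] NOT true = false
[2.2.2] NOT false = true
[2.2] true AND true = true
[2] true AND true = true
[root] true AND true = true
Overall: true → accepted

Accepted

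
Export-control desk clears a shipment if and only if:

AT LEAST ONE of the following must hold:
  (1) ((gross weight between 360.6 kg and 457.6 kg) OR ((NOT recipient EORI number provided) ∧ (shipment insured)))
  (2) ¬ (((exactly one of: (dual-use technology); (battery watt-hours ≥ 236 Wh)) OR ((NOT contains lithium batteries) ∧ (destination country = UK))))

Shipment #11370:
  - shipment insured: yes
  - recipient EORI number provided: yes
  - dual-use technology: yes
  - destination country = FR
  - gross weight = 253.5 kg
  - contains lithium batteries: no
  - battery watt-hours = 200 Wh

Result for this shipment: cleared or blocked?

Atomic conditions:
  gross weight between 360.6 kg and 457.6 kg: 253.5 in [360.6, 457.6] is false
  NOT recipient EORI number provided: yes → false
  shipment insured: yes → true
  dual-use technology: yes → true
  battery watt-hours ≥ 236 Wh: 200 ≥ 236 is false
  NOT contains lithium batteries: no → true
  destination country = UK: FR == UK is false
Combine:
[1.2] false AND true = false
[1] false OR false = false
[2.1.1] exactly-one(true, false) = true
[2.1.2] true AND false = false
[2.1] true OR false = true
[2] NOT true = false
[root] false OR false = false
Overall: false → blocked

Blocked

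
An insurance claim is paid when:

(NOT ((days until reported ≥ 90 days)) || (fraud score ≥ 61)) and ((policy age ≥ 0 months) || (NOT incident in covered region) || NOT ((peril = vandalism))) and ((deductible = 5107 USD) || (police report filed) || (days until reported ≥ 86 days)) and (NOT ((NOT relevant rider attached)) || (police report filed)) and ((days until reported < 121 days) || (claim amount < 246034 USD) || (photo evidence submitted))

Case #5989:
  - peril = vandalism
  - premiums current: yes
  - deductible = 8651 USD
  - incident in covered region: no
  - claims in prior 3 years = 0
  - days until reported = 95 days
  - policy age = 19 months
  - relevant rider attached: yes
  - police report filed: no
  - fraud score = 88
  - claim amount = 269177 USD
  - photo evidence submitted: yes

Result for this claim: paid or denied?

Atomic conditions:
  days until reported ≥ 90 days: 95 ≥ 90 is true
  fraud score ≥ 61: 88 ≥ 61 is true
  policy age ≥ 0 months: 19 ≥ 0 is true
  NOT incident in covered region: no → true
  peril = vandalism: vandalism == vandalism is true
  deductible = 5107 USD: 8651 == 5107 is false
  police report filed: no → false
  days until reported ≥ 86 days: 95 ≥ 86 is true
  NOT relevant rider attached: yes → false
  days until reported < 121 days: 95 < 121 is true
  claim amount < 246034 USD: 269177 < 246034 is false
  photo evidence submitted: yes → true
Combine:
[1.1] NOT true = false
[1] false OR true = true
[2.3] NOT true = false
[2] true OR true OR false = true
[3] false OR false OR true = true
[4.1] NOT false = true
[4] true OR false = true
[5] true OR false OR true = true
[root] true AND true AND true AND true AND true = true
Overall: true → paid

Paid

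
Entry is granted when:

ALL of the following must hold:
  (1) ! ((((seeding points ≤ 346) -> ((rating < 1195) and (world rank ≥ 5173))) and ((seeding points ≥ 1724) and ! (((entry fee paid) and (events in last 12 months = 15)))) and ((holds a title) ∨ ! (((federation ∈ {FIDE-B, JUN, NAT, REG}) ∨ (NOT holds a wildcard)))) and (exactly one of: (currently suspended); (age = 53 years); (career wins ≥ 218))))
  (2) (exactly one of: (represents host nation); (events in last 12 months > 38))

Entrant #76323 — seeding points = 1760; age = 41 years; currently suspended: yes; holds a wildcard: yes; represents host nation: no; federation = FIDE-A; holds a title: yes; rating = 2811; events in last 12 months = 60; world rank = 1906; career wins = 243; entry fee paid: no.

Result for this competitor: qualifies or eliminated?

Qualifies

Atomic conditions:
  seeding points ≤ 346: 1760 ≤ 346 is false
  rating < 1195: 2811 < 1195 is false
  world rank ≥ 5173: 1906 ≥ 5173 is false
  seeding points ≥ 1724: 1760 ≥ 1724 is true
  entry fee paid: no → false
  events in last 12 months = 15: 60 == 15 is false
  holds a title: yes → true
  federation ∈ {FIDE-B, JUN, NAT, REG}: FIDE-A is not in the set → false
  NOT holds a wildcard: yes → false
  currently suspended: yes → true
  age = 53 years: 41 == 53 is false
  career wins ≥ 218: 243 ≥ 218 is true
  represents host nation: no → false
  events in last 12 months > 38: 60 > 38 is true
Combine:
[1.1.1.2] false AND false = false
[1.1.1] false → false (antecedent false ⇒ implication holds) = true
[1.1.2.2.1] false AND false = false
[1.1.2.2] NOT false = true
[1.1.2] true AND true = true
[1.1.3.2.1] false OR false = false
[1.1.3.2] NOT false = true
[1.1.3] true OR true = true
[1.1.4] exactly-one(true, false, true) = false
[1.1] true AND true AND true AND false = false
[1] NOT false = true
[2] exactly-one(false, true) = true
[root] true AND true = true
Overall: true → qualifies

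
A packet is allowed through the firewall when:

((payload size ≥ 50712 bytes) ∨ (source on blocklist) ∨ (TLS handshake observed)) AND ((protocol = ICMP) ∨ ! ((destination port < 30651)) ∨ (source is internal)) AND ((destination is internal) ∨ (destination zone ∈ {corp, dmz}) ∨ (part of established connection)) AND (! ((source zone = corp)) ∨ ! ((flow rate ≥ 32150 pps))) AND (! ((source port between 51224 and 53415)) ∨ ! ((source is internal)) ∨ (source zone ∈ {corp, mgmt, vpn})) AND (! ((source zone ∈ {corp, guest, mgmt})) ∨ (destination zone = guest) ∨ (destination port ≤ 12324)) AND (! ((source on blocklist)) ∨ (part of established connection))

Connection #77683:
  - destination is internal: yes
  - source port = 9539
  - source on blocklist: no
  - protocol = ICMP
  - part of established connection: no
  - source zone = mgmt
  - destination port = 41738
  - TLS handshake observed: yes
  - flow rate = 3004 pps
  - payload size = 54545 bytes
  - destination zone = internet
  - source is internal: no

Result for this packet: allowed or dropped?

Dropped

Atomic conditions:
  payload size ≥ 50712 bytes: 54545 ≥ 50712 is true
  source on blocklist: no → false
  TLS handshake observed: yes → true
  protocol = ICMP: ICMP == ICMP is true
  destination port < 30651: 41738 < 30651 is false
  source is internal: no → false
  destination is internal: yes → true
  destination zone ∈ {corp, dmz}: internet is not in the set → false
  part of established connection: no → false
  source zone = corp: mgmt == corp is false
  flow rate ≥ 32150 pps: 3004 ≥ 32150 is false
  source port between 51224 and 53415: 9539 in [51224, 53415] is false
  source zone ∈ {corp, mgmt, vpn}: mgmt is in the set → true
  source zone ∈ {corp, guest, mgmt}: mgmt is in the set → true
  destination zone = guest: internet == guest is false
  destination port ≤ 12324: 41738 ≤ 12324 is false
Combine:
[1] true OR false OR true = true
[2.2] NOT false = true
[2] true OR true OR false = true
[3] true OR false OR false = true
[4.1] NOT false = true
[4.2] NOT false = true
[4] true OR true = true
[5.1] NOT false = true
[5.2] NOT false = true
[5] true OR true OR true = true
[6.1] NOT true = false
[6] false OR false OR false = false
[7.1] NOT false = true
[7] true OR false = true
[root] true AND true AND true AND true AND true AND false AND true = false
Overall: false → dropped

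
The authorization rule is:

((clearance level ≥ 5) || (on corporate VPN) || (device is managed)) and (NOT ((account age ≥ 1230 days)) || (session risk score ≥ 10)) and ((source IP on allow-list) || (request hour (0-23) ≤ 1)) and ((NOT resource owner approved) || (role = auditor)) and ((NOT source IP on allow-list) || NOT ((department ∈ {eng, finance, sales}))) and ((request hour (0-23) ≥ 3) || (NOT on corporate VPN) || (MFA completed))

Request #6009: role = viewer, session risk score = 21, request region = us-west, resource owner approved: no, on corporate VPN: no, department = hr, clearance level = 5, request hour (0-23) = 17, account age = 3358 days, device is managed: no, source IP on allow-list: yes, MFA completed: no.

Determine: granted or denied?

Granted

Atomic conditions:
  clearance level ≥ 5: 5 ≥ 5 is true
  on corporate VPN: no → false
  device is managed: no → false
  account age ≥ 1230 days: 3358 ≥ 1230 is true
  session risk score ≥ 10: 21 ≥ 10 is true
  source IP on allow-list: yes → true
  request hour (0-23) ≤ 1: 17 ≤ 1 is false
  NOT resource owner approved: no → true
  role = auditor: viewer == auditor is false
  NOT source IP on allow-list: yes → false
  department ∈ {eng, finance, sales}: hr is not in the set → false
  request hour (0-23) ≥ 3: 17 ≥ 3 is true
  NOT on corporate VPN: no → true
  MFA completed: no → false
Combine:
[1] true OR false OR false = true
[2.1] NOT true = false
[2] false OR true = true
[3] true OR false = true
[4] true OR false = true
[5.2] NOT false = true
[5] false OR true = true
[6] true OR true OR false = true
[root] true AND true AND true AND true AND true AND true = true
Overall: true → granted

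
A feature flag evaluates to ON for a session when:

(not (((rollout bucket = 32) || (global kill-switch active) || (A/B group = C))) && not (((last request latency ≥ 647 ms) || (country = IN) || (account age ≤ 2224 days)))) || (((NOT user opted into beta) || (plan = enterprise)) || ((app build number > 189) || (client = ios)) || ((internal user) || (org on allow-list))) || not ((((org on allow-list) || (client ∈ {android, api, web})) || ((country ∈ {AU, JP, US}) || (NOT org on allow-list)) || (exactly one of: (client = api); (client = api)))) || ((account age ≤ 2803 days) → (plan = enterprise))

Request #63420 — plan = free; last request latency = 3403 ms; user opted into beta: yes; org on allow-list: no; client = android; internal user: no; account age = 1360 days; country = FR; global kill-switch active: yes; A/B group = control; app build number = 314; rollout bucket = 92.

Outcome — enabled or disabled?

Enabled

Atomic conditions:
  rollout bucket = 32: 92 == 32 is false
  global kill-switch active: yes → true
  A/B group = C: control == C is false
  last request latency ≥ 647 ms: 3403 ≥ 647 is true
  country = IN: FR == IN is false
  account age ≤ 2224 days: 1360 ≤ 2224 is true
  NOT user opted into beta: yes → false
  plan = enterprise: free == enterprise is false
  app build number > 189: 314 > 189 is true
  client = ios: android == ios is false
  internal user: no → false
  org on allow-list: no → false
  client ∈ {android, api, web}: android is in the set → true
  country ∈ {AU, JP, US}: FR is not in the set → false
  NOT org on allow-list: no → true
  client = api: android == api is false
  account age ≤ 2803 days: 1360 ≤ 2803 is true
Combine:
[1.1.1] false OR true OR false = true
[1.1] NOT true = false
[1.2.1] true OR false OR true = true
[1.2] NOT true = false
[1] false AND false = false
[2.1] false OR false = false
[2.2] true OR false = true
[2.3] false OR false = false
[2] false OR true OR false = true
[3.1.1] false OR true = true
[3.1.2] false OR true = true
[3.1.3] exactly-one(false, false) = false
[3.1] true OR true OR false = true
[3] NOT true = false
[4] true → false = false
[root] false OR true OR false OR false = true
Overall: true → enabled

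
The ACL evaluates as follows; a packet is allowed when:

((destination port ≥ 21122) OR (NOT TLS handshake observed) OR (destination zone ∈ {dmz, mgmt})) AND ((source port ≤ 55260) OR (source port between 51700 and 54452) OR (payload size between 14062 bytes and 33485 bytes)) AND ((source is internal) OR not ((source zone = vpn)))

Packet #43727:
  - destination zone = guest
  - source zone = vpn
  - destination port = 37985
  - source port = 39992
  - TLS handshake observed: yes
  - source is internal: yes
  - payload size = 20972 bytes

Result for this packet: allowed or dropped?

Allowed

Atomic conditions:
  destination port ≥ 21122: 37985 ≥ 21122 is true
  NOT TLS handshake observed: yes → false
  destination zone ∈ {dmz, mgmt}: guest is not in the set → false
  source port ≤ 55260: 39992 ≤ 55260 is true
  source port between 51700 and 54452: 39992 in [51700, 54452] is false
  payload size between 14062 bytes and 33485 bytes: 20972 in [14062, 33485] is true
  source is internal: yes → true
  source zone = vpn: vpn == vpn is true
Combine:
[1] true OR false OR false = true
[2] true OR false OR true = true
[3.2] NOT true = false
[3] true OR false = true
[root] true AND true AND true = true
Overall: true → allowed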